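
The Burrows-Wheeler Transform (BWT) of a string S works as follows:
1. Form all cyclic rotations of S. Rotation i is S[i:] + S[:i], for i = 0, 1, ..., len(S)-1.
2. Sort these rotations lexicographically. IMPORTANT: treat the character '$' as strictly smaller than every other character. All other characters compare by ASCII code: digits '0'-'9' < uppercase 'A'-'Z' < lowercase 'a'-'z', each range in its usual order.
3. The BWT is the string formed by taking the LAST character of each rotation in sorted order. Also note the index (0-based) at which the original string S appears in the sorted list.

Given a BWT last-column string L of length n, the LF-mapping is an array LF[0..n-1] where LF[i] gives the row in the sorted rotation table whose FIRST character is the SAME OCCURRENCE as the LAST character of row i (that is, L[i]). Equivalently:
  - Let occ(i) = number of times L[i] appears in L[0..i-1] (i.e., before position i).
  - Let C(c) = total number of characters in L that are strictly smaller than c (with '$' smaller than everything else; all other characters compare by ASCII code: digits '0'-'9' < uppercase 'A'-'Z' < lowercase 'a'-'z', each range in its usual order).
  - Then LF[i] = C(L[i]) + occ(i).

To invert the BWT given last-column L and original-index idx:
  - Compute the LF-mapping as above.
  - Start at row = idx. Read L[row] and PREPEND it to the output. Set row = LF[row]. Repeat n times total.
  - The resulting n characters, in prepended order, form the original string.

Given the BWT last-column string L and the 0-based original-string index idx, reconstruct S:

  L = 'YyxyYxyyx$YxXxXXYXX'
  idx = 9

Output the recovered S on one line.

LF mapping: 6 15 10 16 7 11 17 18 12 0 8 13 1 14 2 3 9 4 5
Walk LF starting at row 9, prepending L[row]:
  step 1: row=9, L[9]='$', prepend. Next row=LF[9]=0
  step 2: row=0, L[0]='Y', prepend. Next row=LF[0]=6
  step 3: row=6, L[6]='y', prepend. Next row=LF[6]=17
  step 4: row=17, L[17]='X', prepend. Next row=LF[17]=4
  step 5: row=4, L[4]='Y', prepend. Next row=LF[4]=7
  step 6: row=7, L[7]='y', prepend. Next row=LF[7]=18
  step 7: row=18, L[18]='X', prepend. Next row=LF[18]=5
  step 8: row=5, L[5]='x', prepend. Next row=LF[5]=11
  step 9: row=11, L[11]='x', prepend. Next row=LF[11]=13
  step 10: row=13, L[13]='x', prepend. Next row=LF[13]=14
  step 11: row=14, L[14]='X', prepend. Next row=LF[14]=2
  step 12: row=2, L[2]='x', prepend. Next row=LF[2]=10
  step 13: row=10, L[10]='Y', prepend. Next row=LF[10]=8
  step 14: row=8, L[8]='x', prepend. Next row=LF[8]=12
  step 15: row=12, L[12]='X', prepend. Next row=LF[12]=1
  step 16: row=1, L[1]='y', prepend. Next row=LF[1]=15
  step 17: row=15, L[15]='X', prepend. Next row=LF[15]=3
  step 18: row=3, L[3]='y', prepend. Next row=LF[3]=16
  step 19: row=16, L[16]='Y', prepend. Next row=LF[16]=9
Reversed output: YyXyXxYxXxxxXyYXyY$

Answer: YyXyXxYxXxxxXyYXyY$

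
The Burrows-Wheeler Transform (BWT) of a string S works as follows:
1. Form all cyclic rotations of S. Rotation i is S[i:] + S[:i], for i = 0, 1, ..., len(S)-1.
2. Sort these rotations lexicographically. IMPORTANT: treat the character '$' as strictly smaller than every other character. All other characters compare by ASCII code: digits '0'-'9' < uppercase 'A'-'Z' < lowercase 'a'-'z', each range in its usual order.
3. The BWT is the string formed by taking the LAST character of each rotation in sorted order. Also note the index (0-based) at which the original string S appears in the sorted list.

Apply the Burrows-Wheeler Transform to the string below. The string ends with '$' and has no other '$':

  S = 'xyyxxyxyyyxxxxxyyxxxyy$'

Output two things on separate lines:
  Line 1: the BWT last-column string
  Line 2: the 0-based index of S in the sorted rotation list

Answer: yyxyxyxxxxx$yyyyyxxyxxx
11

Derivation:
All 23 rotations (rotation i = S[i:]+S[:i]):
  rot[0] = xyyxxyxyyyxxxxxyyxxxyy$
  rot[1] = yyxxyxyyyxxxxxyyxxxyy$x
  rot[2] = yxxyxyyyxxxxxyyxxxyy$xy
  rot[3] = xxyxyyyxxxxxyyxxxyy$xyy
  rot[4] = xyxyyyxxxxxyyxxxyy$xyyx
  rot[5] = yxyyyxxxxxyyxxxyy$xyyxx
  rot[6] = xyyyxxxxxyyxxxyy$xyyxxy
  rot[7] = yyyxxxxxyyxxxyy$xyyxxyx
  rot[8] = yyxxxxxyyxxxyy$xyyxxyxy
  rot[9] = yxxxxxyyxxxyy$xyyxxyxyy
  rot[10] = xxxxxyyxxxyy$xyyxxyxyyy
  rot[11] = xxxxyyxxxyy$xyyxxyxyyyx
  rot[12] = xxxyyxxxyy$xyyxxyxyyyxx
  rot[13] = xxyyxxxyy$xyyxxyxyyyxxx
  rot[14] = xyyxxxyy$xyyxxyxyyyxxxx
  rot[15] = yyxxxyy$xyyxxyxyyyxxxxx
  rot[16] = yxxxyy$xyyxxyxyyyxxxxxy
  rot[17] = xxxyy$xyyxxyxyyyxxxxxyy
  rot[18] = xxyy$xyyxxyxyyyxxxxxyyx
  rot[19] = xyy$xyyxxyxyyyxxxxxyyxx
  rot[20] = yy$xyyxxyxyyyxxxxxyyxxx
  rot[21] = y$xyyxxyxyyyxxxxxyyxxxy
  rot[22] = $xyyxxyxyyyxxxxxyyxxxyy
Sorted (with $ < everything):
  sorted[0] = $xyyxxyxyyyxxxxxyyxxxyy  (last char: 'y')
  sorted[1] = xxxxxyyxxxyy$xyyxxyxyyy  (last char: 'y')
  sorted[2] = xxxxyyxxxyy$xyyxxyxyyyx  (last char: 'x')
  sorted[3] = xxxyy$xyyxxyxyyyxxxxxyy  (last char: 'y')
  sorted[4] = xxxyyxxxyy$xyyxxyxyyyxx  (last char: 'x')
  sorted[5] = xxyxyyyxxxxxyyxxxyy$xyy  (last char: 'y')
  sorted[6] = xxyy$xyyxxyxyyyxxxxxyyx  (last char: 'x')
  sorted[7] = xxyyxxxyy$xyyxxyxyyyxxx  (last char: 'x')
  sorted[8] = xyxyyyxxxxxyyxxxyy$xyyx  (last char: 'x')
  sorted[9] = xyy$xyyxxyxyyyxxxxxyyxx  (last char: 'x')
  sorted[10] = xyyxxxyy$xyyxxyxyyyxxxx  (last char: 'x')
  sorted[11] = xyyxxyxyyyxxxxxyyxxxyy$  (last char: '$')
  sorted[12] = xyyyxxxxxyyxxxyy$xyyxxy  (last char: 'y')
  sorted[13] = y$xyyxxyxyyyxxxxxyyxxxy  (last char: 'y')
  sorted[14] = yxxxxxyyxxxyy$xyyxxyxyy  (last char: 'y')
  sorted[15] = yxxxyy$xyyxxyxyyyxxxxxy  (last char: 'y')
  sorted[16] = yxxyxyyyxxxxxyyxxxyy$xy  (last char: 'y')
  sorted[17] = yxyyyxxxxxyyxxxyy$xyyxx  (last char: 'x')
  sorted[18] = yy$xyyxxyxyyyxxxxxyyxxx  (last char: 'x')
  sorted[19] = yyxxxxxyyxxxyy$xyyxxyxy  (last char: 'y')
  sorted[20] = yyxxxyy$xyyxxyxyyyxxxxx  (last char: 'x')
  sorted[21] = yyxxyxyyyxxxxxyyxxxyy$x  (last char: 'x')
  sorted[22] = yyyxxxxxyyxxxyy$xyyxxyx  (last char: 'x')
Last column: yyxyxyxxxxx$yyyyyxxyxxx
Original string S is at sorted index 11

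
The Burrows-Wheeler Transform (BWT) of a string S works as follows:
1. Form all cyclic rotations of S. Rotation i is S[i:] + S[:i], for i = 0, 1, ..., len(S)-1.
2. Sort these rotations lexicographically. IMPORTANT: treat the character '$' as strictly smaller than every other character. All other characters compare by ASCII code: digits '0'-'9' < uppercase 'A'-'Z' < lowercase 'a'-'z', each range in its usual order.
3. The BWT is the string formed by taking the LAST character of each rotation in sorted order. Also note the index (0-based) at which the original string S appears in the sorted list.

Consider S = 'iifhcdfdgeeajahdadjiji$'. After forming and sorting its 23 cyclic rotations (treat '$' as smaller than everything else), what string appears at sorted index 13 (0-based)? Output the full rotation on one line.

All 23 rotations (rotation i = S[i:]+S[:i]):
  rot[0] = iifhcdfdgeeajahdadjiji$
  rot[1] = ifhcdfdgeeajahdadjiji$i
  rot[2] = fhcdfdgeeajahdadjiji$ii
  rot[3] = hcdfdgeeajahdadjiji$iif
  rot[4] = cdfdgeeajahdadjiji$iifh
  rot[5] = dfdgeeajahdadjiji$iifhc
  rot[6] = fdgeeajahdadjiji$iifhcd
  rot[7] = dgeeajahdadjiji$iifhcdf
  rot[8] = geeajahdadjiji$iifhcdfd
  rot[9] = eeajahdadjiji$iifhcdfdg
  rot[10] = eajahdadjiji$iifhcdfdge
  rot[11] = ajahdadjiji$iifhcdfdgee
  rot[12] = jahdadjiji$iifhcdfdgeea
  rot[13] = ahdadjiji$iifhcdfdgeeaj
  rot[14] = hdadjiji$iifhcdfdgeeaja
  rot[15] = dadjiji$iifhcdfdgeeajah
  rot[16] = adjiji$iifhcdfdgeeajahd
  rot[17] = djiji$iifhcdfdgeeajahda
  rot[18] = jiji$iifhcdfdgeeajahdad
  rot[19] = iji$iifhcdfdgeeajahdadj
  rot[20] = ji$iifhcdfdgeeajahdadji
  rot[21] = i$iifhcdfdgeeajahdadjij
  rot[22] = $iifhcdfdgeeajahdadjiji
Sorted (with $ < everything):
  sorted[0] = $iifhcdfdgeeajahdadjiji
  sorted[1] = adjiji$iifhcdfdgeeajahd
  sorted[2] = ahdadjiji$iifhcdfdgeeaj
  sorted[3] = ajahdadjiji$iifhcdfdgee
  sorted[4] = cdfdgeeajahdadjiji$iifh
  sorted[5] = dadjiji$iifhcdfdgeeajah
  sorted[6] = dfdgeeajahdadjiji$iifhc
  sorted[7] = dgeeajahdadjiji$iifhcdf
  sorted[8] = djiji$iifhcdfdgeeajahda
  sorted[9] = eajahdadjiji$iifhcdfdge
  sorted[10] = eeajahdadjiji$iifhcdfdg
  sorted[11] = fdgeeajahdadjiji$iifhcd
  sorted[12] = fhcdfdgeeajahdadjiji$ii
  sorted[13] = geeajahdadjiji$iifhcdfd
  sorted[14] = hcdfdgeeajahdadjiji$iif
  sorted[15] = hdadjiji$iifhcdfdgeeaja
  sorted[16] = i$iifhcdfdgeeajahdadjij
  sorted[17] = ifhcdfdgeeajahdadjiji$i
  sorted[18] = iifhcdfdgeeajahdadjiji$
  sorted[19] = iji$iifhcdfdgeeajahdadj
  sorted[20] = jahdadjiji$iifhcdfdgeea
  sorted[21] = ji$iifhcdfdgeeajahdadji
  sorted[22] = jiji$iifhcdfdgeeajahdad
sorted[13] = geeajahdadjiji$iifhcdfd

Answer: geeajahdadjiji$iifhcdfd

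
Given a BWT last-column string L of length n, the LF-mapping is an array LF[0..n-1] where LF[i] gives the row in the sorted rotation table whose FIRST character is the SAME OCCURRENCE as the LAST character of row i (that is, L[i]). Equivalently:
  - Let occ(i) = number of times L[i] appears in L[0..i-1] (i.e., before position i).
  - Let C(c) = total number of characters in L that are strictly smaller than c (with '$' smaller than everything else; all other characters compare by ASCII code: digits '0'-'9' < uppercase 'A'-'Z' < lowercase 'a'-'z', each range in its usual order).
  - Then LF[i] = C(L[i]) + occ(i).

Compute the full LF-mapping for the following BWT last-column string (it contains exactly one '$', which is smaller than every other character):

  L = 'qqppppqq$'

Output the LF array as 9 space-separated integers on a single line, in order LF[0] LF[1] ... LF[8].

Answer: 5 6 1 2 3 4 7 8 0

Derivation:
Char counts: '$':1, 'p':4, 'q':4
C (first-col start): C('$')=0, C('p')=1, C('q')=5
L[0]='q': occ=0, LF[0]=C('q')+0=5+0=5
L[1]='q': occ=1, LF[1]=C('q')+1=5+1=6
L[2]='p': occ=0, LF[2]=C('p')+0=1+0=1
L[3]='p': occ=1, LF[3]=C('p')+1=1+1=2
L[4]='p': occ=2, LF[4]=C('p')+2=1+2=3
L[5]='p': occ=3, LF[5]=C('p')+3=1+3=4
L[6]='q': occ=2, LF[6]=C('q')+2=5+2=7
L[7]='q': occ=3, LF[7]=C('q')+3=5+3=8
L[8]='$': occ=0, LF[8]=C('$')+0=0+0=0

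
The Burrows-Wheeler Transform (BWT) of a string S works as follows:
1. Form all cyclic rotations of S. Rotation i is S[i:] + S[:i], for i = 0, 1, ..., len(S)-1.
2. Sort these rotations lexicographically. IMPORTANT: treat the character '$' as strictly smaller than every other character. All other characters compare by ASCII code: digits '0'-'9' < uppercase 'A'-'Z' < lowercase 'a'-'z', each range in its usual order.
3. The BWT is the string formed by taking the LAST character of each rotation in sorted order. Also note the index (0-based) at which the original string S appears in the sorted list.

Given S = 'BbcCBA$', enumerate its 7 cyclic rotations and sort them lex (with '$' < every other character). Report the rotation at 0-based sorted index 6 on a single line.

All 7 rotations (rotation i = S[i:]+S[:i]):
  rot[0] = BbcCBA$
  rot[1] = bcCBA$B
  rot[2] = cCBA$Bb
  rot[3] = CBA$Bbc
  rot[4] = BA$BbcC
  rot[5] = A$BbcCB
  rot[6] = $BbcCBA
Sorted (with $ < everything):
  sorted[0] = $BbcCBA
  sorted[1] = A$BbcCB
  sorted[2] = BA$BbcC
  sorted[3] = BbcCBA$
  sorted[4] = CBA$Bbc
  sorted[5] = bcCBA$B
  sorted[6] = cCBA$Bb
sorted[6] = cCBA$Bb

Answer: cCBA$Bb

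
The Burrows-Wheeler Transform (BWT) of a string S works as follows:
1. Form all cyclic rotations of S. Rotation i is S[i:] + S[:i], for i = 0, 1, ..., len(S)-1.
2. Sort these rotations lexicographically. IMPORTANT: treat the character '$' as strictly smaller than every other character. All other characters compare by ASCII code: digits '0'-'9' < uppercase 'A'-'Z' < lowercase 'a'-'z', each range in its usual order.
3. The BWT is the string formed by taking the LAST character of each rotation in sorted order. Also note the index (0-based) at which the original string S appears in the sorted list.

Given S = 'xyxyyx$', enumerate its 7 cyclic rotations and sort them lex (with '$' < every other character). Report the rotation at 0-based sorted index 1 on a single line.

All 7 rotations (rotation i = S[i:]+S[:i]):
  rot[0] = xyxyyx$
  rot[1] = yxyyx$x
  rot[2] = xyyx$xy
  rot[3] = yyx$xyx
  rot[4] = yx$xyxy
  rot[5] = x$xyxyy
  rot[6] = $xyxyyx
Sorted (with $ < everything):
  sorted[0] = $xyxyyx
  sorted[1] = x$xyxyy
  sorted[2] = xyxyyx$
  sorted[3] = xyyx$xy
  sorted[4] = yx$xyxy
  sorted[5] = yxyyx$x
  sorted[6] = yyx$xyx
sorted[1] = x$xyxyy

Answer: x$xyxyy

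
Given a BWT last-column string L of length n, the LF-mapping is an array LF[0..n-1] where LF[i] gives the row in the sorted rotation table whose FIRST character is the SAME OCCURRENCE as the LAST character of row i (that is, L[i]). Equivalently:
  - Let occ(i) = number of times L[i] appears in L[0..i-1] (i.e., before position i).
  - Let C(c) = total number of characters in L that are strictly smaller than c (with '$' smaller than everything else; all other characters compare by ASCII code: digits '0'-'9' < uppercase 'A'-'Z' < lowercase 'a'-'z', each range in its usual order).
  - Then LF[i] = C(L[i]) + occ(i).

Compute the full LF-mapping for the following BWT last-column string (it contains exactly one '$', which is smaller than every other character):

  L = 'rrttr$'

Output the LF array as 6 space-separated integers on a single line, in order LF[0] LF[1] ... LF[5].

Char counts: '$':1, 'r':3, 't':2
C (first-col start): C('$')=0, C('r')=1, C('t')=4
L[0]='r': occ=0, LF[0]=C('r')+0=1+0=1
L[1]='r': occ=1, LF[1]=C('r')+1=1+1=2
L[2]='t': occ=0, LF[2]=C('t')+0=4+0=4
L[3]='t': occ=1, LF[3]=C('t')+1=4+1=5
L[4]='r': occ=2, LF[4]=C('r')+2=1+2=3
L[5]='$': occ=0, LF[5]=C('$')+0=0+0=0

Answer: 1 2 4 5 3 0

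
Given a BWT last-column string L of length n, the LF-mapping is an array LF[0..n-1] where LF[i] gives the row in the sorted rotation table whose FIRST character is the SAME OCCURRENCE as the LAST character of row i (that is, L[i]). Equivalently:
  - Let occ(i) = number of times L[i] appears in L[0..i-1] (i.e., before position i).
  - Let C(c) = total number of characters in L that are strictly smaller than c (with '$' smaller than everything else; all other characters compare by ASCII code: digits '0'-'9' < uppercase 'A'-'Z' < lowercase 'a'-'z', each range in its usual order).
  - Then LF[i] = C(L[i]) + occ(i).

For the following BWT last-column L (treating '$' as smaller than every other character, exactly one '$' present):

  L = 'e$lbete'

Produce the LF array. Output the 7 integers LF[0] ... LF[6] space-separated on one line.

Answer: 2 0 5 1 3 6 4

Derivation:
Char counts: '$':1, 'b':1, 'e':3, 'l':1, 't':1
C (first-col start): C('$')=0, C('b')=1, C('e')=2, C('l')=5, C('t')=6
L[0]='e': occ=0, LF[0]=C('e')+0=2+0=2
L[1]='$': occ=0, LF[1]=C('$')+0=0+0=0
L[2]='l': occ=0, LF[2]=C('l')+0=5+0=5
L[3]='b': occ=0, LF[3]=C('b')+0=1+0=1
L[4]='e': occ=1, LF[4]=C('e')+1=2+1=3
L[5]='t': occ=0, LF[5]=C('t')+0=6+0=6
L[6]='e': occ=2, LF[6]=C('e')+2=2+2=4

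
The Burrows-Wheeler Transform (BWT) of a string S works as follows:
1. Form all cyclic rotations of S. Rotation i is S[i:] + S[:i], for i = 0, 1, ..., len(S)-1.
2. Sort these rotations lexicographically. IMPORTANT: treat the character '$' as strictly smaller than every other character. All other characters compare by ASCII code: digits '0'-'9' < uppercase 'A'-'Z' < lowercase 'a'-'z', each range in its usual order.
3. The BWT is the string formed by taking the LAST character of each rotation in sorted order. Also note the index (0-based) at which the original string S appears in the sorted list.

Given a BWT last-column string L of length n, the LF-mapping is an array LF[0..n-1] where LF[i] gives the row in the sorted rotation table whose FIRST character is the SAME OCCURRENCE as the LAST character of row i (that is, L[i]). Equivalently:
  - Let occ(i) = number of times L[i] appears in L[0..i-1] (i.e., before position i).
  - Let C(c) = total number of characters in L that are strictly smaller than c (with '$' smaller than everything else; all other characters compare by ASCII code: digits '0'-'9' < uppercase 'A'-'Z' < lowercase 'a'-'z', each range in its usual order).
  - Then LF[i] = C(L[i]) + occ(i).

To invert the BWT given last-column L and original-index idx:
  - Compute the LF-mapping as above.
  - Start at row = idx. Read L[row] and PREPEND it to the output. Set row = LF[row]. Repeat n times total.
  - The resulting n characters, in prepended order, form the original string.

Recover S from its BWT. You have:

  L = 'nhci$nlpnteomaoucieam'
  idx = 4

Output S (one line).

Answer: communicationelephan$

Derivation:
LF mapping: 13 7 3 8 0 14 10 18 15 19 5 16 11 1 17 20 4 9 6 2 12
Walk LF starting at row 4, prepending L[row]:
  step 1: row=4, L[4]='$', prepend. Next row=LF[4]=0
  step 2: row=0, L[0]='n', prepend. Next row=LF[0]=13
  step 3: row=13, L[13]='a', prepend. Next row=LF[13]=1
  step 4: row=1, L[1]='h', prepend. Next row=LF[1]=7
  step 5: row=7, L[7]='p', prepend. Next row=LF[7]=18
  step 6: row=18, L[18]='e', prepend. Next row=LF[18]=6
  step 7: row=6, L[6]='l', prepend. Next row=LF[6]=10
  step 8: row=10, L[10]='e', prepend. Next row=LF[10]=5
  step 9: row=5, L[5]='n', prepend. Next row=LF[5]=14
  step 10: row=14, L[14]='o', prepend. Next row=LF[14]=17
  step 11: row=17, L[17]='i', prepend. Next row=LF[17]=9
  step 12: row=9, L[9]='t', prepend. Next row=LF[9]=19
  step 13: row=19, L[19]='a', prepend. Next row=LF[19]=2
  step 14: row=2, L[2]='c', prepend. Next row=LF[2]=3
  step 15: row=3, L[3]='i', prepend. Next row=LF[3]=8
  step 16: row=8, L[8]='n', prepend. Next row=LF[8]=15
  step 17: row=15, L[15]='u', prepend. Next row=LF[15]=20
  step 18: row=20, L[20]='m', prepend. Next row=LF[20]=12
  step 19: row=12, L[12]='m', prepend. Next row=LF[12]=11
  step 20: row=11, L[11]='o', prepend. Next row=LF[11]=16
  step 21: row=16, L[16]='c', prepend. Next row=LF[16]=4
Reversed output: communicationelephan$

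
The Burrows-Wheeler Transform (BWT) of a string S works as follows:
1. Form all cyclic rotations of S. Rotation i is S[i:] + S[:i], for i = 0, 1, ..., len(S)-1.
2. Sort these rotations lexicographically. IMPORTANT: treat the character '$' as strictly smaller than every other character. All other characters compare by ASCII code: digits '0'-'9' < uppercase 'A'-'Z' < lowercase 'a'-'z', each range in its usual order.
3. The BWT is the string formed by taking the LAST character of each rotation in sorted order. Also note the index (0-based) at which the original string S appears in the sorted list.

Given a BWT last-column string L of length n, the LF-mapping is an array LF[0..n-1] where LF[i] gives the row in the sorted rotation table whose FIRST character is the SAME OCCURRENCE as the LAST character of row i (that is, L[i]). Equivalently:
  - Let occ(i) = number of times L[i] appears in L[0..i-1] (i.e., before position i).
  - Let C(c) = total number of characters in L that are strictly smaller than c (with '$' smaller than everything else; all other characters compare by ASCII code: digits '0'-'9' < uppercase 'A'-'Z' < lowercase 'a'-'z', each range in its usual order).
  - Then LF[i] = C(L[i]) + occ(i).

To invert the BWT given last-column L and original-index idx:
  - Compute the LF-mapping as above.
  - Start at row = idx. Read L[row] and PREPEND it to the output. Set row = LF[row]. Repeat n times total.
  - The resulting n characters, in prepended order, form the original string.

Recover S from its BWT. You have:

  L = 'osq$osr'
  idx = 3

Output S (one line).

Answer: qorsso$

Derivation:
LF mapping: 1 5 3 0 2 6 4
Walk LF starting at row 3, prepending L[row]:
  step 1: row=3, L[3]='$', prepend. Next row=LF[3]=0
  step 2: row=0, L[0]='o', prepend. Next row=LF[0]=1
  step 3: row=1, L[1]='s', prepend. Next row=LF[1]=5
  step 4: row=5, L[5]='s', prepend. Next row=LF[5]=6
  step 5: row=6, L[6]='r', prepend. Next row=LF[6]=4
  step 6: row=4, L[4]='o', prepend. Next row=LF[4]=2
  step 7: row=2, L[2]='q', prepend. Next row=LF[2]=3
Reversed output: qorsso$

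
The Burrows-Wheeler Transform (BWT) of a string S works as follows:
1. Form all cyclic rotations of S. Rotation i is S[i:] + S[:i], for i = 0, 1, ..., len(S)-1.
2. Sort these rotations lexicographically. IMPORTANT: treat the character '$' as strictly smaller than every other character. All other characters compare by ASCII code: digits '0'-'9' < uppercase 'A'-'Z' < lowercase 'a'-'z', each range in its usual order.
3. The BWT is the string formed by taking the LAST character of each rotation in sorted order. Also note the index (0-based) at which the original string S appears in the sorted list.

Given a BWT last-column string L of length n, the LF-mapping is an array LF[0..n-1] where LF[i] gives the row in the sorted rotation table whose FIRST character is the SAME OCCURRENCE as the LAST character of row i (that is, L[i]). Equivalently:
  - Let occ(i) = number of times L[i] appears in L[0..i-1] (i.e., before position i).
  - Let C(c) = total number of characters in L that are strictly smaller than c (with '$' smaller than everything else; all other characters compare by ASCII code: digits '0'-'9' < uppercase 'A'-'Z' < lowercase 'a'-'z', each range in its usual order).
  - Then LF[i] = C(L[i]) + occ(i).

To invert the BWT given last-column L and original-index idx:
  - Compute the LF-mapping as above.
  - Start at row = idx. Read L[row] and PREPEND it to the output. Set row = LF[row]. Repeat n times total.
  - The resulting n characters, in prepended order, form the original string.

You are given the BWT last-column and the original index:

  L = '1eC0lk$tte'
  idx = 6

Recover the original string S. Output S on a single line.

LF mapping: 2 4 3 1 7 6 0 8 9 5
Walk LF starting at row 6, prepending L[row]:
  step 1: row=6, L[6]='$', prepend. Next row=LF[6]=0
  step 2: row=0, L[0]='1', prepend. Next row=LF[0]=2
  step 3: row=2, L[2]='C', prepend. Next row=LF[2]=3
  step 4: row=3, L[3]='0', prepend. Next row=LF[3]=1
  step 5: row=1, L[1]='e', prepend. Next row=LF[1]=4
  step 6: row=4, L[4]='l', prepend. Next row=LF[4]=7
  step 7: row=7, L[7]='t', prepend. Next row=LF[7]=8
  step 8: row=8, L[8]='t', prepend. Next row=LF[8]=9
  step 9: row=9, L[9]='e', prepend. Next row=LF[9]=5
  step 10: row=5, L[5]='k', prepend. Next row=LF[5]=6
Reversed output: kettle0C1$

Answer: kettle0C1$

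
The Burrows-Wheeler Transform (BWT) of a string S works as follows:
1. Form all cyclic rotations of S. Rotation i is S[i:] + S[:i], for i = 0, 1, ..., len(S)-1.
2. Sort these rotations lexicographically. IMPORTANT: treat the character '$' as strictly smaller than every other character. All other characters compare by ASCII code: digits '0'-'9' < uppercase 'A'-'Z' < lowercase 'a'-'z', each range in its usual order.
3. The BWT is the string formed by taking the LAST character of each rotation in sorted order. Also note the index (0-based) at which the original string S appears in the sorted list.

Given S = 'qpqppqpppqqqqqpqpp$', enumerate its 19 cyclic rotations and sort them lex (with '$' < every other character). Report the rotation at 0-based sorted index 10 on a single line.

Answer: qpp$qpqppqpppqqqqqp

Derivation:
All 19 rotations (rotation i = S[i:]+S[:i]):
  rot[0] = qpqppqpppqqqqqpqpp$
  rot[1] = pqppqpppqqqqqpqpp$q
  rot[2] = qppqpppqqqqqpqpp$qp
  rot[3] = ppqpppqqqqqpqpp$qpq
  rot[4] = pqpppqqqqqpqpp$qpqp
  rot[5] = qpppqqqqqpqpp$qpqpp
  rot[6] = pppqqqqqpqpp$qpqppq
  rot[7] = ppqqqqqpqpp$qpqppqp
  rot[8] = pqqqqqpqpp$qpqppqpp
  rot[9] = qqqqqpqpp$qpqppqppp
  rot[10] = qqqqpqpp$qpqppqpppq
  rot[11] = qqqpqpp$qpqppqpppqq
  rot[12] = qqpqpp$qpqppqpppqqq
  rot[13] = qpqpp$qpqppqpppqqqq
  rot[14] = pqpp$qpqppqpppqqqqq
  rot[15] = qpp$qpqppqpppqqqqqp
  rot[16] = pp$qpqppqpppqqqqqpq
  rot[17] = p$qpqppqpppqqqqqpqp
  rot[18] = $qpqppqpppqqqqqpqpp
Sorted (with $ < everything):
  sorted[0] = $qpqppqpppqqqqqpqpp
  sorted[1] = p$qpqppqpppqqqqqpqp
  sorted[2] = pp$qpqppqpppqqqqqpq
  sorted[3] = pppqqqqqpqpp$qpqppq
  sorted[4] = ppqpppqqqqqpqpp$qpq
  sorted[5] = ppqqqqqpqpp$qpqppqp
  sorted[6] = pqpp$qpqppqpppqqqqq
  sorted[7] = pqpppqqqqqpqpp$qpqp
  sorted[8] = pqppqpppqqqqqpqpp$q
  sorted[9] = pqqqqqpqpp$qpqppqpp
  sorted[10] = qpp$qpqppqpppqqqqqp
  sorted[11] = qpppqqqqqpqpp$qpqpp
  sorted[12] = qppqpppqqqqqpqpp$qp
  sorted[13] = qpqpp$qpqppqpppqqqq
  sorted[14] = qpqppqpppqqqqqpqpp$
  sorted[15] = qqpqpp$qpqppqpppqqq
  sorted[16] = qqqpqpp$qpqppqpppqq
  sorted[17] = qqqqpqpp$qpqppqpppq
  sorted[18] = qqqqqpqpp$qpqppqppp
sorted[10] = qpp$qpqppqpppqqqqqp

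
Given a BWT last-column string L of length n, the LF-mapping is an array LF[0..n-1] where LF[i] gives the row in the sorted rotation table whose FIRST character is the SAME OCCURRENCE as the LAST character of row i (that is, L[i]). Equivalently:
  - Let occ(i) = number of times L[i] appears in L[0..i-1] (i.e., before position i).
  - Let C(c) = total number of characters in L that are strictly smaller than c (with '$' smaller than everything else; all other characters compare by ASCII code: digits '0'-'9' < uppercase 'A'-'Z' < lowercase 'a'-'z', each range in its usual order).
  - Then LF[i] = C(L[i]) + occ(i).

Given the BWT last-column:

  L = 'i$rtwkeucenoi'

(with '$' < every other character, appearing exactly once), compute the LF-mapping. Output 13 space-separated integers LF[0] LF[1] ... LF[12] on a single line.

Answer: 4 0 9 10 12 6 2 11 1 3 7 8 5

Derivation:
Char counts: '$':1, 'c':1, 'e':2, 'i':2, 'k':1, 'n':1, 'o':1, 'r':1, 't':1, 'u':1, 'w':1
C (first-col start): C('$')=0, C('c')=1, C('e')=2, C('i')=4, C('k')=6, C('n')=7, C('o')=8, C('r')=9, C('t')=10, C('u')=11, C('w')=12
L[0]='i': occ=0, LF[0]=C('i')+0=4+0=4
L[1]='$': occ=0, LF[1]=C('$')+0=0+0=0
L[2]='r': occ=0, LF[2]=C('r')+0=9+0=9
L[3]='t': occ=0, LF[3]=C('t')+0=10+0=10
L[4]='w': occ=0, LF[4]=C('w')+0=12+0=12
L[5]='k': occ=0, LF[5]=C('k')+0=6+0=6
L[6]='e': occ=0, LF[6]=C('e')+0=2+0=2
L[7]='u': occ=0, LF[7]=C('u')+0=11+0=11
L[8]='c': occ=0, LF[8]=C('c')+0=1+0=1
L[9]='e': occ=1, LF[9]=C('e')+1=2+1=3
L[10]='n': occ=0, LF[10]=C('n')+0=7+0=7
L[11]='o': occ=0, LF[11]=C('o')+0=8+0=8
L[12]='i': occ=1, LF[12]=C('i')+1=4+1=5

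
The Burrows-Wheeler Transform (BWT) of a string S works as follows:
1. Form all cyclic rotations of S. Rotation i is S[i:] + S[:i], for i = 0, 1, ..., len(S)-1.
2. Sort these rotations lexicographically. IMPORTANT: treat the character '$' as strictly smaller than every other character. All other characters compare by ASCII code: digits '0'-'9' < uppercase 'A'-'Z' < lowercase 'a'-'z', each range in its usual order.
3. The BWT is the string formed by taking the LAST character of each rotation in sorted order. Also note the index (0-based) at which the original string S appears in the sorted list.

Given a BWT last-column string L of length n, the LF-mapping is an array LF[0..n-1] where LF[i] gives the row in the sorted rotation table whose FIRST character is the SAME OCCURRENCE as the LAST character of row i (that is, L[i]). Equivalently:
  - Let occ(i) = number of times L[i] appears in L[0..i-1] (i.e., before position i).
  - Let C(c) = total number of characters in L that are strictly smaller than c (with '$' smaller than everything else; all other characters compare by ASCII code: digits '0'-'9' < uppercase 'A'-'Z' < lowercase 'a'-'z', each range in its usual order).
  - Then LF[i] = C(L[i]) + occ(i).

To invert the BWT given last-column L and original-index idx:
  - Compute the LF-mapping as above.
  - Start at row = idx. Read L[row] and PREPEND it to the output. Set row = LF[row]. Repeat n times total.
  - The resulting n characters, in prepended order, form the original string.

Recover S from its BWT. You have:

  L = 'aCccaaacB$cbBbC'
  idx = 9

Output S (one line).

LF mapping: 5 3 11 12 6 7 8 13 1 0 14 9 2 10 4
Walk LF starting at row 9, prepending L[row]:
  step 1: row=9, L[9]='$', prepend. Next row=LF[9]=0
  step 2: row=0, L[0]='a', prepend. Next row=LF[0]=5
  step 3: row=5, L[5]='a', prepend. Next row=LF[5]=7
  step 4: row=7, L[7]='c', prepend. Next row=LF[7]=13
  step 5: row=13, L[13]='b', prepend. Next row=LF[13]=10
  step 6: row=10, L[10]='c', prepend. Next row=LF[10]=14
  step 7: row=14, L[14]='C', prepend. Next row=LF[14]=4
  step 8: row=4, L[4]='a', prepend. Next row=LF[4]=6
  step 9: row=6, L[6]='a', prepend. Next row=LF[6]=8
  step 10: row=8, L[8]='B', prepend. Next row=LF[8]=1
  step 11: row=1, L[1]='C', prepend. Next row=LF[1]=3
  step 12: row=3, L[3]='c', prepend. Next row=LF[3]=12
  step 13: row=12, L[12]='B', prepend. Next row=LF[12]=2
  step 14: row=2, L[2]='c', prepend. Next row=LF[2]=11
  step 15: row=11, L[11]='b', prepend. Next row=LF[11]=9
Reversed output: bcBcCBaaCcbcaa$

Answer: bcBcCBaaCcbcaa$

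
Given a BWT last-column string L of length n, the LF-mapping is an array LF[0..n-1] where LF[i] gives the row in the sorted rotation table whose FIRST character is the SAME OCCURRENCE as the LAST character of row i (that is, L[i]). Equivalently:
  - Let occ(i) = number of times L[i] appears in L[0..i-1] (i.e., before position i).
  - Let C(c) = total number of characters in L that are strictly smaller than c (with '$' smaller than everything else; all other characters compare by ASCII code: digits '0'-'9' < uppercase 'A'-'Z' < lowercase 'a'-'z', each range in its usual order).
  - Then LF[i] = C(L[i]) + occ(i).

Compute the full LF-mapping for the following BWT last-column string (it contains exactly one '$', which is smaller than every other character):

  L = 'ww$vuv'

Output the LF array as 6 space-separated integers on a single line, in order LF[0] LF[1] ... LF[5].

Answer: 4 5 0 2 1 3

Derivation:
Char counts: '$':1, 'u':1, 'v':2, 'w':2
C (first-col start): C('$')=0, C('u')=1, C('v')=2, C('w')=4
L[0]='w': occ=0, LF[0]=C('w')+0=4+0=4
L[1]='w': occ=1, LF[1]=C('w')+1=4+1=5
L[2]='$': occ=0, LF[2]=C('$')+0=0+0=0
L[3]='v': occ=0, LF[3]=C('v')+0=2+0=2
L[4]='u': occ=0, LF[4]=C('u')+0=1+0=1
L[5]='v': occ=1, LF[5]=C('v')+1=2+1=3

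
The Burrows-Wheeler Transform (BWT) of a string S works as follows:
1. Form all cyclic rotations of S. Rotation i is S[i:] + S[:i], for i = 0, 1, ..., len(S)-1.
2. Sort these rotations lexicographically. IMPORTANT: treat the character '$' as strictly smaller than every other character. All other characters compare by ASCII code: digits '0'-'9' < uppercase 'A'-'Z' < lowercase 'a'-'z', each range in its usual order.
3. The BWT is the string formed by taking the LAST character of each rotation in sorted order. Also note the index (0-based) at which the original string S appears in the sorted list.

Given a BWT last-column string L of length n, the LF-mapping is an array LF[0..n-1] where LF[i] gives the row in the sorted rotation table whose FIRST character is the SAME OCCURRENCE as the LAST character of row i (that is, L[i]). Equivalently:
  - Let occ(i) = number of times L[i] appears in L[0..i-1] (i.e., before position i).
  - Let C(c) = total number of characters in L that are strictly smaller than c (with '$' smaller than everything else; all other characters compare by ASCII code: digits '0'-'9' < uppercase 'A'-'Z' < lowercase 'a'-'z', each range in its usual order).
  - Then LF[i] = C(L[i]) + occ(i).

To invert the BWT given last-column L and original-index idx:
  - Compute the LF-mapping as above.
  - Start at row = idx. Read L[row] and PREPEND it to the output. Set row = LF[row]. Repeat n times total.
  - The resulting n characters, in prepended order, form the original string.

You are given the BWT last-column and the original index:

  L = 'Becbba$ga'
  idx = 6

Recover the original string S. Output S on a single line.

Answer: cabbageB$

Derivation:
LF mapping: 1 7 6 4 5 2 0 8 3
Walk LF starting at row 6, prepending L[row]:
  step 1: row=6, L[6]='$', prepend. Next row=LF[6]=0
  step 2: row=0, L[0]='B', prepend. Next row=LF[0]=1
  step 3: row=1, L[1]='e', prepend. Next row=LF[1]=7
  step 4: row=7, L[7]='g', prepend. Next row=LF[7]=8
  step 5: row=8, L[8]='a', prepend. Next row=LF[8]=3
  step 6: row=3, L[3]='b', prepend. Next row=LF[3]=4
  step 7: row=4, L[4]='b', prepend. Next row=LF[4]=5
  step 8: row=5, L[5]='a', prepend. Next row=LF[5]=2
  step 9: row=2, L[2]='c', prepend. Next row=LF[2]=6
Reversed output: cabbageB$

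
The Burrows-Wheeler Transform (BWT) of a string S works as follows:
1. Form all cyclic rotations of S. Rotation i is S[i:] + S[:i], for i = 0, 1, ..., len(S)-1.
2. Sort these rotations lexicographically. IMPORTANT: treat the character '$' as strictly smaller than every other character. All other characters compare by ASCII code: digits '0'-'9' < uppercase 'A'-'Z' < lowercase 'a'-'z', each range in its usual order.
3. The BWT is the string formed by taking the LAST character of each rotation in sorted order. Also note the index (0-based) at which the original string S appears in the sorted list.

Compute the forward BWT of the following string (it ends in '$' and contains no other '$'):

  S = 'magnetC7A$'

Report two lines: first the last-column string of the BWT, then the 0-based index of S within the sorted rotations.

Answer: AC7tmna$ge
7

Derivation:
All 10 rotations (rotation i = S[i:]+S[:i]):
  rot[0] = magnetC7A$
  rot[1] = agnetC7A$m
  rot[2] = gnetC7A$ma
  rot[3] = netC7A$mag
  rot[4] = etC7A$magn
  rot[5] = tC7A$magne
  rot[6] = C7A$magnet
  rot[7] = 7A$magnetC
  rot[8] = A$magnetC7
  rot[9] = $magnetC7A
Sorted (with $ < everything):
  sorted[0] = $magnetC7A  (last char: 'A')
  sorted[1] = 7A$magnetC  (last char: 'C')
  sorted[2] = A$magnetC7  (last char: '7')
  sorted[3] = C7A$magnet  (last char: 't')
  sorted[4] = agnetC7A$m  (last char: 'm')
  sorted[5] = etC7A$magn  (last char: 'n')
  sorted[6] = gnetC7A$ma  (last char: 'a')
  sorted[7] = magnetC7A$  (last char: '$')
  sorted[8] = netC7A$mag  (last char: 'g')
  sorted[9] = tC7A$magne  (last char: 'e')
Last column: AC7tmna$ge
Original string S is at sorted index 7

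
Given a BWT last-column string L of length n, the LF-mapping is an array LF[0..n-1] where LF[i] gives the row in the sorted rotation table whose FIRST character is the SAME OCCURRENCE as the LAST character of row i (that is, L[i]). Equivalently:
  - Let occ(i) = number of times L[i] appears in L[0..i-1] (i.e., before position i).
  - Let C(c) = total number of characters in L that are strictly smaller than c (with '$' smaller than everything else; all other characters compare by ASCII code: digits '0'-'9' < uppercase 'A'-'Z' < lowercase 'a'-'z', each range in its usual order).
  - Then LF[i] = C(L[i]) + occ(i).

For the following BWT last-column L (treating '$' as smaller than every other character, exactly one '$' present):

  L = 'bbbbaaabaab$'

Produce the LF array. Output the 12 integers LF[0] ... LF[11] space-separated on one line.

Answer: 6 7 8 9 1 2 3 10 4 5 11 0

Derivation:
Char counts: '$':1, 'a':5, 'b':6
C (first-col start): C('$')=0, C('a')=1, C('b')=6
L[0]='b': occ=0, LF[0]=C('b')+0=6+0=6
L[1]='b': occ=1, LF[1]=C('b')+1=6+1=7
L[2]='b': occ=2, LF[2]=C('b')+2=6+2=8
L[3]='b': occ=3, LF[3]=C('b')+3=6+3=9
L[4]='a': occ=0, LF[4]=C('a')+0=1+0=1
L[5]='a': occ=1, LF[5]=C('a')+1=1+1=2
L[6]='a': occ=2, LF[6]=C('a')+2=1+2=3
L[7]='b': occ=4, LF[7]=C('b')+4=6+4=10
L[8]='a': occ=3, LF[8]=C('a')+3=1+3=4
L[9]='a': occ=4, LF[9]=C('a')+4=1+4=5
L[10]='b': occ=5, LF[10]=C('b')+5=6+5=11
L[11]='$': occ=0, LF[11]=C('$')+0=0+0=0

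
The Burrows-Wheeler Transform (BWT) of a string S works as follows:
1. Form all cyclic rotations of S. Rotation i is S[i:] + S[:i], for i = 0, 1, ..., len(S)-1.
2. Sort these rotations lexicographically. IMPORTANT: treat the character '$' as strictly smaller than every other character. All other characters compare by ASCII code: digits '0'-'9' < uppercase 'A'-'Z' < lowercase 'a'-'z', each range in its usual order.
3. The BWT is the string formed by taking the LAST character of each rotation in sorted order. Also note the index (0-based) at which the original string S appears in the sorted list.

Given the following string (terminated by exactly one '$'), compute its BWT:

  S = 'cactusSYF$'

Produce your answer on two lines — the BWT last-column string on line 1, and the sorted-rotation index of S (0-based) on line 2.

All 10 rotations (rotation i = S[i:]+S[:i]):
  rot[0] = cactusSYF$
  rot[1] = actusSYF$c
  rot[2] = ctusSYF$ca
  rot[3] = tusSYF$cac
  rot[4] = usSYF$cact
  rot[5] = sSYF$cactu
  rot[6] = SYF$cactus
  rot[7] = YF$cactusS
  rot[8] = F$cactusSY
  rot[9] = $cactusSYF
Sorted (with $ < everything):
  sorted[0] = $cactusSYF  (last char: 'F')
  sorted[1] = F$cactusSY  (last char: 'Y')
  sorted[2] = SYF$cactus  (last char: 's')
  sorted[3] = YF$cactusS  (last char: 'S')
  sorted[4] = actusSYF$c  (last char: 'c')
  sorted[5] = cactusSYF$  (last char: '$')
  sorted[6] = ctusSYF$ca  (last char: 'a')
  sorted[7] = sSYF$cactu  (last char: 'u')
  sorted[8] = tusSYF$cac  (last char: 'c')
  sorted[9] = usSYF$cact  (last char: 't')
Last column: FYsSc$auct
Original string S is at sorted index 5

Answer: FYsSc$auct
5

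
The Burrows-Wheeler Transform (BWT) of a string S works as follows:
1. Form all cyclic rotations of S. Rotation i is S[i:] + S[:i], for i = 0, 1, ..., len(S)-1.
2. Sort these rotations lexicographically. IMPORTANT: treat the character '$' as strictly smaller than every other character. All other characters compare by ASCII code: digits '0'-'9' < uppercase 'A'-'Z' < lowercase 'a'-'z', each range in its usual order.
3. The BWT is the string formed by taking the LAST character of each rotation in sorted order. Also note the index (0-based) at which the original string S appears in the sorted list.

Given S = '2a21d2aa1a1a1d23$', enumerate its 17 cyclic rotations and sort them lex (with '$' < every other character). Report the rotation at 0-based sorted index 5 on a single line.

All 17 rotations (rotation i = S[i:]+S[:i]):
  rot[0] = 2a21d2aa1a1a1d23$
  rot[1] = a21d2aa1a1a1d23$2
  rot[2] = 21d2aa1a1a1d23$2a
  rot[3] = 1d2aa1a1a1d23$2a2
  rot[4] = d2aa1a1a1d23$2a21
  rot[5] = 2aa1a1a1d23$2a21d
  rot[6] = aa1a1a1d23$2a21d2
  rot[7] = a1a1a1d23$2a21d2a
  rot[8] = 1a1a1d23$2a21d2aa
  rot[9] = a1a1d23$2a21d2aa1
  rot[10] = 1a1d23$2a21d2aa1a
  rot[11] = a1d23$2a21d2aa1a1
  rot[12] = 1d23$2a21d2aa1a1a
  rot[13] = d23$2a21d2aa1a1a1
  rot[14] = 23$2a21d2aa1a1a1d
  rot[15] = 3$2a21d2aa1a1a1d2
  rot[16] = $2a21d2aa1a1a1d23
Sorted (with $ < everything):
  sorted[0] = $2a21d2aa1a1a1d23
  sorted[1] = 1a1a1d23$2a21d2aa
  sorted[2] = 1a1d23$2a21d2aa1a
  sorted[3] = 1d23$2a21d2aa1a1a
  sorted[4] = 1d2aa1a1a1d23$2a2
  sorted[5] = 21d2aa1a1a1d23$2a
  sorted[6] = 23$2a21d2aa1a1a1d
  sorted[7] = 2a21d2aa1a1a1d23$
  sorted[8] = 2aa1a1a1d23$2a21d
  sorted[9] = 3$2a21d2aa1a1a1d2
  sorted[10] = a1a1a1d23$2a21d2a
  sorted[11] = a1a1d23$2a21d2aa1
  sorted[12] = a1d23$2a21d2aa1a1
  sorted[13] = a21d2aa1a1a1d23$2
  sorted[14] = aa1a1a1d23$2a21d2
  sorted[15] = d23$2a21d2aa1a1a1
  sorted[16] = d2aa1a1a1d23$2a21
sorted[5] = 21d2aa1a1a1d23$2a

Answer: 21d2aa1a1a1d23$2a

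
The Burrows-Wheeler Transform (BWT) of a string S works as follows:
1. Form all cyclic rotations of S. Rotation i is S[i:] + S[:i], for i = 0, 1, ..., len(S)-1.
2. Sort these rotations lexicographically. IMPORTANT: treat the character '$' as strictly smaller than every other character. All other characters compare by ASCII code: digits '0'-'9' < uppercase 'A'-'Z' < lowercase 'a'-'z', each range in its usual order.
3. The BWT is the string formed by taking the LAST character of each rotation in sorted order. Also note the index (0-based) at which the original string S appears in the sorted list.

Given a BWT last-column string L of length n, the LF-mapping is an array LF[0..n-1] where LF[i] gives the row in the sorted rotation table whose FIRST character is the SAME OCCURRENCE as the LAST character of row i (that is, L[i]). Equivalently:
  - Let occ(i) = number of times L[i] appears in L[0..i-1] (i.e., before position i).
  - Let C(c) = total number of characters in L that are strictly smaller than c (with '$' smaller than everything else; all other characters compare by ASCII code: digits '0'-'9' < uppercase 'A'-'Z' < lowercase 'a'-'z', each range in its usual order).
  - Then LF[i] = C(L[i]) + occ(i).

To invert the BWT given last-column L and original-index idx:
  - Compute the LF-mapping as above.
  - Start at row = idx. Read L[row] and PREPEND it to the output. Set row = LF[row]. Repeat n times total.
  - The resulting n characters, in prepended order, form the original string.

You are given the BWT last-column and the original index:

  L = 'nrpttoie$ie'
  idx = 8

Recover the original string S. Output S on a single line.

LF mapping: 5 8 7 9 10 6 3 1 0 4 2
Walk LF starting at row 8, prepending L[row]:
  step 1: row=8, L[8]='$', prepend. Next row=LF[8]=0
  step 2: row=0, L[0]='n', prepend. Next row=LF[0]=5
  step 3: row=5, L[5]='o', prepend. Next row=LF[5]=6
  step 4: row=6, L[6]='i', prepend. Next row=LF[6]=3
  step 5: row=3, L[3]='t', prepend. Next row=LF[3]=9
  step 6: row=9, L[9]='i', prepend. Next row=LF[9]=4
  step 7: row=4, L[4]='t', prepend. Next row=LF[4]=10
  step 8: row=10, L[10]='e', prepend. Next row=LF[10]=2
  step 9: row=2, L[2]='p', prepend. Next row=LF[2]=7
  step 10: row=7, L[7]='e', prepend. Next row=LF[7]=1
  step 11: row=1, L[1]='r', prepend. Next row=LF[1]=8
Reversed output: repetition$

Answer: repetition$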